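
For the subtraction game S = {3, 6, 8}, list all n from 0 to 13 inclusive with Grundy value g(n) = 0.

0, 1, 2, 11, 12, 13

Compute g(0), g(1), … for moves {3, 6, 8}:
g(0) = mex{} = 0
g(1) = mex{} = 0
g(2) = mex{} = 0
g(3) = mex{0} = 1
g(4) = mex{0} = 1
g(5) = mex{0} = 1
g(6) = mex{0,1} = 2
g(7) = mex{0,1} = 2
g(8) = mex{0,1} = 2
g(9) = mex{0,1,2} = 3
g(10) = mex{0,1,2} = 3
g(11) = mex{1,2} = 0
g(12) = mex{1,2,3} = 0
g(13) = mex{1,2,3} = 0
The P-positions (g = 0) in 0..13 are 0, 1, 2, 11, 12, 13.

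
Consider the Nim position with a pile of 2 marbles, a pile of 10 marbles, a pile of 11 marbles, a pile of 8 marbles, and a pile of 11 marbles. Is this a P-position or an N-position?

Compute the nim-sum pairwise:
2 ^ 10 = 8
8 ^ 11 = 3
3 ^ 8 = 11
11 ^ 11 = 0
The nim-sum is 0, so this is a P-position: the player to move is in a losing position under optimal play.

P-position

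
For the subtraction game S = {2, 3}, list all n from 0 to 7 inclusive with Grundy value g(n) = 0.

Compute g(0), g(1), … for moves {2, 3}:
g(0) = mex{} = 0
g(1) = mex{} = 0
g(2) = mex{0} = 1
g(3) = mex{0} = 1
g(4) = mex{0,1} = 2
g(5) = mex{1} = 0
g(6) = mex{1,2} = 0
g(7) = mex{0,2} = 1
The P-positions (g = 0) in 0..7 are 0, 1, 5, 6.

0, 1, 5, 6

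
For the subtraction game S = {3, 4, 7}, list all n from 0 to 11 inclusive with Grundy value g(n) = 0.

Grundy values for subtraction set {3, 4, 7}:
k:     0  1  2  3  4  5  6  7  8  9 10 11
g(k):  0  0  0  1  1  1  2  2  2  3  0  0
The P-positions (g = 0) in 0..11 are 0, 1, 2, 10, 11.

0, 1, 2, 10, 11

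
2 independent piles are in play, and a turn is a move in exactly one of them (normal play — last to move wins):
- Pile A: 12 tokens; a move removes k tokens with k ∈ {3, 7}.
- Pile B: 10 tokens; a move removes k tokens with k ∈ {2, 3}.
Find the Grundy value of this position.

Grundy values for pile A (subtraction set {3, 7}):
k:     0  1  2  3  4  5  6  7  8  9 10 11 12
g(k):  0  0  0  1  1  1  0  2  2  1  0  0  0
So g(12) = 0.
For pile B, compute g(0), g(1), … with moves {2, 3}:
k:     0  1  2  3  4  5  6  7  8  9 10
g(k):  0  0  1  1  2  0  0  1  1  2  0
So g(10) = 0.
The value of a disjunctive sum is the nim-sum of the parts.
Combined value = 0 XOR 0 = 0.

0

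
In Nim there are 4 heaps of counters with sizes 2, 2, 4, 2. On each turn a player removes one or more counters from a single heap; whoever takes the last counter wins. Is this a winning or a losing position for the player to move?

Winning position

Nim-sum: 2 ^ 2 ^ 4 ^ 2 = 6.
The nim-sum is 6 ≠ 0, so this is an N-position: the player to move can win.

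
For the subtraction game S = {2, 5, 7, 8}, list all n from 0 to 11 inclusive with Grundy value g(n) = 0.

Grundy values for subtraction set {2, 5, 7, 8}:
g(0) = mex{} = 0
g(1) = mex{} = 0
g(2) = mex{0} = 1
g(3) = mex{0} = 1
g(4) = mex{1} = 0
g(5) = mex{0,1} = 2
g(6) = mex{0} = 1
g(7) = mex{0,1,2} = 3
g(8) = mex{0,1} = 2
g(9) = mex{0,1,3} = 2
g(10) = mex{1,2} = 0
g(11) = mex{0,1,2} = 3
The P-positions (g = 0) in 0..11 are 0, 1, 4, 10.

0, 1, 4, 10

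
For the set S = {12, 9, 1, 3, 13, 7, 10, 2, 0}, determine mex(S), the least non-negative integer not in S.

The values 0, 1, 2, 3 are all present; 4 is the first non-negative integer missing from the set.

4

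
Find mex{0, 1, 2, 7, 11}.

3

The values 0, 1, 2 are all present; 3 is the first non-negative integer missing from the set.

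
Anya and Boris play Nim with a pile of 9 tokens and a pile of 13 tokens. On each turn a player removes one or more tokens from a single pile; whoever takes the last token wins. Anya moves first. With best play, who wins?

Anya wins

Nim-sum: 9 XOR 13 = 4.
The nim-sum is 4 ≠ 0, so this is an N-position: the player to move can win; Anya has a winning move.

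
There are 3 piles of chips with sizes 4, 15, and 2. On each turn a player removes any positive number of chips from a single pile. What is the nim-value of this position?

9

Nim-sum: 4 ^ 15 ^ 2 = 9.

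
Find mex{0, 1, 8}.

The values 0, 1 are all present; 2 is the first non-negative integer missing from the set.

2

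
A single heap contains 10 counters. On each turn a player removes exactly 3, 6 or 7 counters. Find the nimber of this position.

0

Build the Grundy sequence with g(k) = mex{g(k−s) : s ∈ {3, 6, 7}, s ≤ k}:
k:     0  1  2  3  4  5  6  7  8  9 10
g(k):  0  0  0  1  1  1  2  2  2  3  0
So g(10) = 0.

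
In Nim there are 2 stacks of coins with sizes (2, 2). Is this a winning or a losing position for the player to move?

Compute the nim-sum pairwise:
2 XOR 2 = 0
The nim-sum is 0, so this is a P-position: the player to move is in a losing position under optimal play.

Losing position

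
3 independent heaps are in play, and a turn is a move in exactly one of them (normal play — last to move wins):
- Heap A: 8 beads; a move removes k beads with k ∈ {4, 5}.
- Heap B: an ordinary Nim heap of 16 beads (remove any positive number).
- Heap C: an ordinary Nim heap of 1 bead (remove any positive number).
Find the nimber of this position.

19

Build the Grundy sequence for heap A with g(k) = mex{g(k−s) : s ∈ {4, 5}, s ≤ k}:
g(0) = mex{} = 0
g(1) = mex{} = 0
g(2) = mex{} = 0
g(3) = mex{} = 0
g(4) = mex{0} = 1
g(5) = mex{0} = 1
g(6) = mex{0} = 1
g(7) = mex{0} = 1
g(8) = mex{0,1} = 2
So g(8) = 2.
Heap B is a plain Nim heap of size 16, so its Grundy value is 16.
Heap C is a plain Nim heap of size 1, so its Grundy value is 1.
The value of a disjunctive sum is the nim-sum of the parts.
Combined value = 2 ⊕ 16 ⊕ 1 = 19.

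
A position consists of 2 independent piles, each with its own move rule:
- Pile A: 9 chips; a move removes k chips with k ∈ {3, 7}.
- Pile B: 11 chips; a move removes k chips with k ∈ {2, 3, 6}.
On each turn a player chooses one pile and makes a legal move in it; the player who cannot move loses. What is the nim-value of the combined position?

0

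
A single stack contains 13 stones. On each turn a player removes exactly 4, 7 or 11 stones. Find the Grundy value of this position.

Build the Grundy sequence with g(k) = mex{g(k−s) : s ∈ {4, 7, 11}, s ≤ k}:
k:     0  1  2  3  4  5  6  7  8  9 10 11 12 13
g(k):  0  0  0  0  1  1  1  1  2  2  2  2  3  3
So g(13) = 3.

3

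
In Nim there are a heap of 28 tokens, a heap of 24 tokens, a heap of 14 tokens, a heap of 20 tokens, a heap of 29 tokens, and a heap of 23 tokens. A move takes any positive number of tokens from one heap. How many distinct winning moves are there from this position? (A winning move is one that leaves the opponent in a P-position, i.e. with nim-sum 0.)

Bitwise XOR of the heap sizes:
  11100  (28)
  11000  (24)
  01110  (14)
  10100  (20)
  11101  (29)
  10111  (23)
  -----
  10100  (20)
The overall nim-sum is X = 20. A heap of size p has a winning move iff p XOR X < p (reduce it to p XOR X).
  28: 28 XOR 20 = 8 < 28 — winning move (to 8).
  24: 24 XOR 20 = 12 < 24 — winning move (to 12).
  14: 14 XOR 20 = 26 ≥ 14 — no move.
  20: 20 XOR 20 = 0 < 20 — winning move (to 0).
  29: 29 XOR 20 = 9 < 29 — winning move (to 9).
  23: 23 XOR 20 = 3 < 23 — winning move (to 3).
That gives 5 winning moves.

5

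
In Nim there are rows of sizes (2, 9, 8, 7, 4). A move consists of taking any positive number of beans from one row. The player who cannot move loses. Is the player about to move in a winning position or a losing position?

Losing position

Bitwise XOR of the heap sizes:
  0010  (2)
  1001  (9)
  1000  (8)
  0111  (7)
  0100  (4)
  ----
  0000  (0)
The nim-sum is 0, so this is a P-position: the player to move is in a losing position under optimal play.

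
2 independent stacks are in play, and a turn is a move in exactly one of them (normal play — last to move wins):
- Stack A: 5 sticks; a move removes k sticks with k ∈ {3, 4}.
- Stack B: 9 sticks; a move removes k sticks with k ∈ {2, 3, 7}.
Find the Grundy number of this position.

3

Grundy values for stack A (subtraction set {3, 4}):
g(0) = mex{} = 0
g(1) = mex{} = 0
g(2) = mex{} = 0
g(3) = mex{0} = 1
g(4) = mex{0} = 1
g(5) = mex{0} = 1
So g(5) = 1.
Build the Grundy sequence for stack B with g(k) = mex{g(k−s) : s ∈ {2, 3, 7}, s ≤ k}:
g(0) = mex{} = 0
g(1) = mex{} = 0
g(2) = mex{0} = 1
g(3) = mex{0} = 1
g(4) = mex{0,1} = 2
g(5) = mex{1} = 0
g(6) = mex{1,2} = 0
g(7) = mex{0,2} = 1
g(8) = mex{0} = 1
g(9) = mex{0,1} = 2
So g(9) = 2.
The value of a disjunctive sum is the nim-sum of the parts.
Combined value = 1 XOR 2 = 3.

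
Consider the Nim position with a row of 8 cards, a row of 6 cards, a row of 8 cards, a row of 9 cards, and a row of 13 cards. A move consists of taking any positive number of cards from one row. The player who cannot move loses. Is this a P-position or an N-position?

N-position

Nim-sum: 8 XOR 6 XOR 8 XOR 9 XOR 13 = 2.
The nim-sum is 2 ≠ 0, so this is an N-position: the player to move can win.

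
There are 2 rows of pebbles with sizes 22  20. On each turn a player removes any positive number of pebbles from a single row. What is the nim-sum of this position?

2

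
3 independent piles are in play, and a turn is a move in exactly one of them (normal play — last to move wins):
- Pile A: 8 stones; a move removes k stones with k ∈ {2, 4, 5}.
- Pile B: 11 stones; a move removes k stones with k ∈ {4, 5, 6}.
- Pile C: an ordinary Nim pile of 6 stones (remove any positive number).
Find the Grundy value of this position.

Build the Grundy sequence for pile A with g(k) = mex{g(k−s) : s ∈ {2, 4, 5}, s ≤ k}:
g(0) = mex{} = 0
g(1) = mex{} = 0
g(2) = mex{0} = 1
g(3) = mex{0} = 1
g(4) = mex{0,1} = 2
g(5) = mex{0,1} = 2
g(6) = mex{0,1,2} = 3
g(7) = mex{1,2} = 0
g(8) = mex{1,2,3} = 0
So g(8) = 0.
Grundy values for pile B (subtraction set {4, 5, 6}):
k:     0  1  2  3  4  5  6  7  8  9 10 11
g(k):  0  0  0  0  1  1  1  1  2  2  0  0
So g(11) = 0.
Pile C is a plain Nim pile of size 6, so its Grundy value is 6.
By the Sprague-Grundy theorem, the Grundy value of a sum of independent games is the XOR of the component values.
Combined value = 0 ⊕ 0 ⊕ 6 = 6.

6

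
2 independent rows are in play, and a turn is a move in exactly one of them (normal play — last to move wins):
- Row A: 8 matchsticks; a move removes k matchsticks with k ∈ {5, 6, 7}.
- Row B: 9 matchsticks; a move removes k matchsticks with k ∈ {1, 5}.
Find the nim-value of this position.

0

For row A, compute g(0), g(1), … with moves {5, 6, 7}:
k:     0  1  2  3  4  5  6  7  8
g(k):  0  0  0  0  0  1  1  1  1
So g(8) = 1.
For row B, compute g(0), g(1), … with moves {1, 5}:
k:     0  1  2  3  4  5  6  7  8  9
g(k):  0  1  0  1  0  1  0  1  0  1
So g(9) = 1.
By the Sprague-Grundy theorem, the Grundy value of a sum of independent games is the XOR of the component values.
Combined value = 1 XOR 1 = 0.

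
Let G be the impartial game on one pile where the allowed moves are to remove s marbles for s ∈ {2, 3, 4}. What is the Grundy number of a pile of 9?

Build the Grundy sequence with g(k) = mex{g(k−s) : s ∈ {2, 3, 4}, s ≤ k}:
k:     0  1  2  3  4  5  6  7  8  9
g(k):  0  0  1  1  2  2  0  0  1  1
So g(9) = 1.

1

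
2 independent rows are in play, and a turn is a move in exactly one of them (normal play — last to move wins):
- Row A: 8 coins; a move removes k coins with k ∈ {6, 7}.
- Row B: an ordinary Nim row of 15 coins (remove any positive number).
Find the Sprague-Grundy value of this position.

14

Grundy values for row A (subtraction set {6, 7}):
k:     0  1  2  3  4  5  6  7  8
g(k):  0  0  0  0  0  0  1  1  1
So g(8) = 1.
Row B is a plain Nim row of size 15, so its Grundy value is 15.
The value of a disjunctive sum is the nim-sum of the parts.
Combined value = 1 XOR 15 = 14.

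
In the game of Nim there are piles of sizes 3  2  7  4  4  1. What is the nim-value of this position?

7

Nim-sum: 3 XOR 2 XOR 7 XOR 4 XOR 4 XOR 1 = 7.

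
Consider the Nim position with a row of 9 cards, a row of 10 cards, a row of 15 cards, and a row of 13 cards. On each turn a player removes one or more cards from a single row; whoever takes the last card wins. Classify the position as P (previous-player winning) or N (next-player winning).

N-position

Nim-sum: 9 ⊕ 10 ⊕ 15 ⊕ 13 = 1.
The nim-sum is 1 ≠ 0, so this is an N-position: the player to move can win.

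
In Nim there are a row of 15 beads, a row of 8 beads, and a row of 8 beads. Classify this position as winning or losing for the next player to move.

Winning position

Compute the nim-sum pairwise:
15 ⊕ 8 = 7
7 ⊕ 8 = 15
The nim-sum is 15 ≠ 0, so this is an N-position: the player to move can win.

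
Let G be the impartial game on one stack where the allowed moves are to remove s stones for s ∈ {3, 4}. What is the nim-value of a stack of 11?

1

Build the Grundy sequence with g(k) = mex{g(k−s) : s ∈ {3, 4}, s ≤ k}:
g(0) = mex{} = 0
g(1) = mex{} = 0
g(2) = mex{} = 0
g(3) = mex{0} = 1
g(4) = mex{0} = 1
g(5) = mex{0} = 1
g(6) = mex{0,1} = 2
g(7) = mex{1} = 0
g(8) = mex{1} = 0
g(9) = mex{1,2} = 0
g(10) = mex{0,2} = 1
g(11) = mex{0} = 1
So g(11) = 1.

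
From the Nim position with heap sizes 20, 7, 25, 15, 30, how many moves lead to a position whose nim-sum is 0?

3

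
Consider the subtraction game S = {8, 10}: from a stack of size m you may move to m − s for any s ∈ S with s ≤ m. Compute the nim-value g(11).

1

Grundy values for subtraction set {8, 10}:
g(0) = mex{} = 0
g(1) = mex{} = 0
g(2) = mex{} = 0
g(3) = mex{} = 0
g(4) = mex{} = 0
g(5) = mex{} = 0
g(6) = mex{} = 0
g(7) = mex{} = 0
g(8) = mex{0} = 1
g(9) = mex{0} = 1
g(10) = mex{0} = 1
g(11) = mex{0} = 1
So g(11) = 1.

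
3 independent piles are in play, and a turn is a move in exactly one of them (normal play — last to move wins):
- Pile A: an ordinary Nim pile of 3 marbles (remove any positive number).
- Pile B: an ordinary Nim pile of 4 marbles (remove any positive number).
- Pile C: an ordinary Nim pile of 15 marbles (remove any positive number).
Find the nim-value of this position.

Pile A is a plain Nim pile of size 3, so its Grundy value is 3.
Pile B is a plain Nim pile of size 4, so its Grundy value is 4.
Pile C is a plain Nim pile of size 15, so its Grundy value is 15.
By the Sprague-Grundy theorem, the Grundy value of a sum of independent games is the XOR of the component values.
Combined value = 3 ⊕ 4 ⊕ 15 = 8.

8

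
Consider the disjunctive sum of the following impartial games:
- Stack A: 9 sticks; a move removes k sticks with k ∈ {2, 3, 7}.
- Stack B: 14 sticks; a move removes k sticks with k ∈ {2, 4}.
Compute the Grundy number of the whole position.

3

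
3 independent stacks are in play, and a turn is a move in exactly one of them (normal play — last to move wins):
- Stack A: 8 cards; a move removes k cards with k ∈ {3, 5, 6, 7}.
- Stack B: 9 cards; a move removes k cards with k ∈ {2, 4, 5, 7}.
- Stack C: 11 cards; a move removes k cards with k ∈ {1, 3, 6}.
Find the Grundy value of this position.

2

Build the Grundy sequence for stack A with g(k) = mex{g(k−s) : s ∈ {3, 5, 6, 7}, s ≤ k}:
g(0) = mex{} = 0
g(1) = mex{} = 0
g(2) = mex{} = 0
g(3) = mex{0} = 1
g(4) = mex{0} = 1
g(5) = mex{0} = 1
g(6) = mex{0,1} = 2
g(7) = mex{0,1} = 2
g(8) = mex{0,1} = 2
So g(8) = 2.
Grundy values for stack B (subtraction set {2, 4, 5, 7}):
g(0) = mex{} = 0
g(1) = mex{} = 0
g(2) = mex{0} = 1
g(3) = mex{0} = 1
g(4) = mex{0,1} = 2
g(5) = mex{0,1} = 2
g(6) = mex{0,1,2} = 3
g(7) = mex{0,1,2} = 3
g(8) = mex{0,1,2,3} = 4
g(9) = mex{1,2,3} = 0
So g(9) = 0.
For stack C, compute g(0), g(1), … with moves {1, 3, 6}:
g(0) = mex{} = 0
g(1) = mex{0} = 1
g(2) = mex{1} = 0
g(3) = mex{0} = 1
g(4) = mex{1} = 0
g(5) = mex{0} = 1
g(6) = mex{0,1} = 2
g(7) = mex{0,1,2} = 3
g(8) = mex{0,1,3} = 2
g(9) = mex{1,2} = 0
g(10) = mex{0,3} = 1
g(11) = mex{1,2} = 0
So g(11) = 0.
By the Sprague-Grundy theorem, the Grundy value of a sum of independent games is the XOR of the component values.
Combined value = 2 ⊕ 0 ⊕ 0 = 2.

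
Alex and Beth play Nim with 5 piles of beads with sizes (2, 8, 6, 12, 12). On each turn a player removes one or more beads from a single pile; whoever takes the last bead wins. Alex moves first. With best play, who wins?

In binary:
  0010  (2)
  1000  (8)
  0110  (6)
  1100  (12)
  1100  (12)
  ----
  1100  (12)
The nim-sum is 12 ≠ 0, so this is an N-position: the player to move can win; Alex has a winning move.

Alex wins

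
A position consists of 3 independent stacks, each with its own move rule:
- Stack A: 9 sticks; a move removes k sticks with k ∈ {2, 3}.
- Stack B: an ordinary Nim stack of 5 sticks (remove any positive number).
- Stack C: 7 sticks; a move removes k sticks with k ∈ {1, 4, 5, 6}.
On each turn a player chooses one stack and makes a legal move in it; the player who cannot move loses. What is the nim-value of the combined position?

4

Grundy values for stack A (subtraction set {2, 3}):
g(0) = mex{} = 0
g(1) = mex{} = 0
g(2) = mex{0} = 1
g(3) = mex{0} = 1
g(4) = mex{0,1} = 2
g(5) = mex{1} = 0
g(6) = mex{1,2} = 0
g(7) = mex{0,2} = 1
g(8) = mex{0} = 1
g(9) = mex{0,1} = 2
So g(9) = 2.
Stack B is a plain Nim stack of size 5, so its Grundy value is 5.
Build the Grundy sequence for stack C with g(k) = mex{g(k−s) : s ∈ {1, 4, 5, 6}, s ≤ k}:
k:     0  1  2  3  4  5  6  7
g(k):  0  1  0  1  2  3  2  3
So g(7) = 3.
By the Sprague-Grundy theorem, the Grundy value of a sum of independent games is the XOR of the component values.
Combined value = 2 ⊕ 5 ⊕ 3 = 4.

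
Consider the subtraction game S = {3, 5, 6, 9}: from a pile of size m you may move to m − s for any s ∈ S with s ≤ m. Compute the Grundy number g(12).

Grundy values for subtraction set {3, 5, 6, 9}:
k:     0  1  2  3  4  5  6  7  8  9 10 11 12
g(k):  0  0  0  1  1  1  2  2  2  3  3  3  0
So g(12) = 0.

0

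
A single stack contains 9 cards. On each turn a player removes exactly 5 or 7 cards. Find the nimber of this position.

Build the Grundy sequence with g(k) = mex{g(k−s) : s ∈ {5, 7}, s ≤ k}:
g(0) = mex{} = 0
g(1) = mex{} = 0
g(2) = mex{} = 0
g(3) = mex{} = 0
g(4) = mex{} = 0
g(5) = mex{0} = 1
g(6) = mex{0} = 1
g(7) = mex{0} = 1
g(8) = mex{0} = 1
g(9) = mex{0} = 1
So g(9) = 1.

1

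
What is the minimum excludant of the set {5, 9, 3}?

0 is not in the set, so the mex is 0.

0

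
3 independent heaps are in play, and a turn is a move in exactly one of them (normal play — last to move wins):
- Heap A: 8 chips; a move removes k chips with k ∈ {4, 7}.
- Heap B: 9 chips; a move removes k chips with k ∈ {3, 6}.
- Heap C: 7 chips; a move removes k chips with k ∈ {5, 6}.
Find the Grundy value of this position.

Grundy values for heap A (subtraction set {4, 7}):
g(0) = mex{} = 0
g(1) = mex{} = 0
g(2) = mex{} = 0
g(3) = mex{} = 0
g(4) = mex{0} = 1
g(5) = mex{0} = 1
g(6) = mex{0} = 1
g(7) = mex{0} = 1
g(8) = mex{0,1} = 2
So g(8) = 2.
For heap B, compute g(0), g(1), … with moves {3, 6}:
g(0) = mex{} = 0
g(1) = mex{} = 0
g(2) = mex{} = 0
g(3) = mex{0} = 1
g(4) = mex{0} = 1
g(5) = mex{0} = 1
g(6) = mex{0,1} = 2
g(7) = mex{0,1} = 2
g(8) = mex{0,1} = 2
g(9) = mex{1,2} = 0
So g(9) = 0.
Grundy values for heap C (subtraction set {5, 6}):
g(0) = mex{} = 0
g(1) = mex{} = 0
g(2) = mex{} = 0
g(3) = mex{} = 0
g(4) = mex{} = 0
g(5) = mex{0} = 1
g(6) = mex{0} = 1
g(7) = mex{0} = 1
So g(7) = 1.
The value of a disjunctive sum is the nim-sum of the parts.
Combined value = 2 ⊕ 0 ⊕ 1 = 3.

3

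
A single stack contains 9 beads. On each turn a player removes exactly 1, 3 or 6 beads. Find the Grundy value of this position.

Compute g(0), g(1), … for moves {1, 3, 6}:
g(0) = mex{} = 0
g(1) = mex{0} = 1
g(2) = mex{1} = 0
g(3) = mex{0} = 1
g(4) = mex{1} = 0
g(5) = mex{0} = 1
g(6) = mex{0,1} = 2
g(7) = mex{0,1,2} = 3
g(8) = mex{0,1,3} = 2
g(9) = mex{1,2} = 0
So g(9) = 0.

0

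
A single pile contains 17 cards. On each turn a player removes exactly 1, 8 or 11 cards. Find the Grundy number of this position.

Compute g(0), g(1), … for moves {1, 8, 11}:
k:     0  1  2  3  4  5  6  7  8  9 10 11 12 13 14 15 16 17
g(k):  0  1  0  1  0  1  0  1  2  0  1  2  3  2  3  2  0  1
So g(17) = 1.

1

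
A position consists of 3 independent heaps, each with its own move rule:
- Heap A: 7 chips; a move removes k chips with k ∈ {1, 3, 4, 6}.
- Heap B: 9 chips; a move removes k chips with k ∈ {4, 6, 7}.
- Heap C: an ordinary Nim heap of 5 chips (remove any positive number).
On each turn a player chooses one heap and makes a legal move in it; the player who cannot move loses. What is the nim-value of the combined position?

Build the Grundy sequence for heap A with g(k) = mex{g(k−s) : s ∈ {1, 3, 4, 6}, s ≤ k}:
k:     0  1  2  3  4  5  6  7
g(k):  0  1  0  1  2  3  2  0
So g(7) = 0.
Grundy values for heap B (subtraction set {4, 6, 7}):
g(0) = mex{} = 0
g(1) = mex{} = 0
g(2) = mex{} = 0
g(3) = mex{} = 0
g(4) = mex{0} = 1
g(5) = mex{0} = 1
g(6) = mex{0} = 1
g(7) = mex{0} = 1
g(8) = mex{0,1} = 2
g(9) = mex{0,1} = 2
So g(9) = 2.
Heap C is a plain Nim heap of size 5, so its Grundy value is 5.
The value of a disjunctive sum is the nim-sum of the parts.
Combined value = 0 ⊕ 2 ⊕ 5 = 7.

7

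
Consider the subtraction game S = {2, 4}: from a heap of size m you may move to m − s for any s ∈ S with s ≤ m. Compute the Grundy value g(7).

0

Build the Grundy sequence with g(k) = mex{g(k−s) : s ∈ {2, 4}, s ≤ k}:
g(0) = mex{} = 0
g(1) = mex{} = 0
g(2) = mex{0} = 1
g(3) = mex{0} = 1
g(4) = mex{0,1} = 2
g(5) = mex{0,1} = 2
g(6) = mex{1,2} = 0
g(7) = mex{1,2} = 0
So g(7) = 0.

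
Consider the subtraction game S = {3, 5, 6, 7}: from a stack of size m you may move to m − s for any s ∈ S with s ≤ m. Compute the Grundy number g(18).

2

Build the Grundy sequence with g(k) = mex{g(k−s) : s ∈ {3, 5, 6, 7}, s ≤ k}:
k:     0  1  2  3  4  5  6  7  8  9 10 11 12 13 14 15 16 17 18
g(k):  0  0  0  1  1  1  2  2  2  3  0  0  0  1  1  1  2  2  2
So g(18) = 2.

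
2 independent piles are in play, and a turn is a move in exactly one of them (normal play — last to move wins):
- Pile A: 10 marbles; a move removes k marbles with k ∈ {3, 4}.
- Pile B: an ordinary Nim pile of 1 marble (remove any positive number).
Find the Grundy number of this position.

0

Grundy values for pile A (subtraction set {3, 4}):
k:     0  1  2  3  4  5  6  7  8  9 10
g(k):  0  0  0  1  1  1  2  0  0  0  1
So g(10) = 1.
Pile B is a plain Nim pile of size 1, so its Grundy value is 1.
The value of a disjunctive sum is the nim-sum of the parts.
Combined value = 1 ⊕ 1 = 0.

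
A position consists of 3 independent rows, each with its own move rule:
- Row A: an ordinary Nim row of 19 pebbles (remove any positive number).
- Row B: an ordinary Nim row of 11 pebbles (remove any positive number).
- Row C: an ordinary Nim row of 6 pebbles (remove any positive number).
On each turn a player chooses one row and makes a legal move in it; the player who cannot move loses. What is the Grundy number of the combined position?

30

Row A is a plain Nim row of size 19, so its Grundy value is 19.
Row B is a plain Nim row of size 11, so its Grundy value is 11.
Row C is a plain Nim row of size 6, so its Grundy value is 6.
By the Sprague-Grundy theorem, the Grundy value of a sum of independent games is the XOR of the component values.
Combined value = 19 ⊕ 11 ⊕ 6 = 30.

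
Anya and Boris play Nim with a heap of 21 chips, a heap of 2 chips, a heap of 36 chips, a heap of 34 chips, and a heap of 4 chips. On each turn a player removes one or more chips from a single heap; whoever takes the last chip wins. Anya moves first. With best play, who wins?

Anya wins

Write each in binary and XOR column by column:
  010101  (21)
  000010  (2)
  100100  (36)
  100010  (34)
  000100  (4)
  ------
  010101  (21)
The nim-sum is 21 ≠ 0, so this is an N-position: the player to move can win; Anya has a winning move.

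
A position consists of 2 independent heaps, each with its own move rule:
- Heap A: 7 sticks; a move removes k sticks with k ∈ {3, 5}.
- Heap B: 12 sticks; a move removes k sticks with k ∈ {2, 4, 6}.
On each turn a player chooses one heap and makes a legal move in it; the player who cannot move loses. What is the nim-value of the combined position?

0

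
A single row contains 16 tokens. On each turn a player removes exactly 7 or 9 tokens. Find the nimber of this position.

0

Compute g(0), g(1), … for moves {7, 9}:
k:     0  1  2  3  4  5  6  7  8  9 10 11 12 13 14 15 16
g(k):  0  0  0  0  0  0  0  1  1  1  1  1  1  1  2  2  0
So g(16) = 0.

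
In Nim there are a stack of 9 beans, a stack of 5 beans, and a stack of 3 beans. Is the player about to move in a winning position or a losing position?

Winning position

Nim-sum: 9 ^ 5 ^ 3 = 15.
The nim-sum is 15 ≠ 0, so this is an N-position: the player to move can win.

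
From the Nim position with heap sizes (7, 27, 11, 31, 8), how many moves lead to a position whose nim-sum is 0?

Compute the nim-sum pairwise:
7 ^ 27 = 28
28 ^ 11 = 23
23 ^ 31 = 8
8 ^ 8 = 0
The nim-sum is already 0, so every move leaves a nonzero nim-sum — there are no winning moves.

0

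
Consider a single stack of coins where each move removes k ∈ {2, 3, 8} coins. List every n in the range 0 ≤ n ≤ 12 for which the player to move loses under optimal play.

Grundy values for subtraction set {2, 3, 8}:
k:     0  1  2  3  4  5  6  7  8  9 10 11 12
g(k):  0  0  1  1  2  0  0  1  1  2  0  0  1
The P-positions (g = 0) in 0..12 are 0, 1, 5, 6, 10, 11.

0, 1, 5, 6, 10, 11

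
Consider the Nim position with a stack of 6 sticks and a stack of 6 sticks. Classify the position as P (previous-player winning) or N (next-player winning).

P-position

Compute the nim-sum pairwise:
6 ⊕ 6 = 0
The nim-sum is 0, so this is a P-position: the player to move is in a losing position under optimal play.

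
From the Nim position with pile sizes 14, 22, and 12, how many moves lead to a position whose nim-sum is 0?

1

Nim-sum: 14 ⊕ 22 ⊕ 12 = 20.
The overall nim-sum is X = 20. A pile of size p has a winning move iff p XOR X < p (reduce it to p XOR X).
  14: 14 XOR 20 = 26 ≥ 14 — no move.
  22: 22 XOR 20 = 2 < 22 — winning move (to 2).
  12: 12 XOR 20 = 24 ≥ 12 — no move.
That gives 1 winning move.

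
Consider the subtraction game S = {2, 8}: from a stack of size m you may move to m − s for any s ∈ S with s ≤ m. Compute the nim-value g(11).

0

Grundy values for subtraction set {2, 8}:
g(0) = mex{} = 0
g(1) = mex{} = 0
g(2) = mex{0} = 1
g(3) = mex{0} = 1
g(4) = mex{1} = 0
g(5) = mex{1} = 0
g(6) = mex{0} = 1
g(7) = mex{0} = 1
g(8) = mex{0,1} = 2
g(9) = mex{0,1} = 2
g(10) = mex{1,2} = 0
g(11) = mex{1,2} = 0
So g(11) = 0.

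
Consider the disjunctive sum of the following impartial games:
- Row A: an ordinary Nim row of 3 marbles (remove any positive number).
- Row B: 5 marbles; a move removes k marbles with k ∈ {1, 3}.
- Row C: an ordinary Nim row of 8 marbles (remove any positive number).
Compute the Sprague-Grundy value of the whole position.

10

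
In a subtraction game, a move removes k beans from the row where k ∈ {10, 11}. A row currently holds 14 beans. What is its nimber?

Grundy values for subtraction set {10, 11}:
k:     0  1  2  3  4  5  6  7  8  9 10 11 12 13 14
g(k):  0  0  0  0  0  0  0  0  0  0  1  1  1  1  1
So g(14) = 1.

1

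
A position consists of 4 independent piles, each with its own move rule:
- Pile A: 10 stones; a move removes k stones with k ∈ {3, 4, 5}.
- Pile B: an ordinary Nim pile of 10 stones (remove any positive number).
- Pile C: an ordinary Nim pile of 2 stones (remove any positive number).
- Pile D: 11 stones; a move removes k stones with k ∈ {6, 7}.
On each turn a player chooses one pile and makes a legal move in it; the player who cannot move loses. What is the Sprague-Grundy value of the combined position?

Build the Grundy sequence for pile A with g(k) = mex{g(k−s) : s ∈ {3, 4, 5}, s ≤ k}:
k:     0  1  2  3  4  5  6  7  8  9 10
g(k):  0  0  0  1  1  1  2  2  0  0  0
So g(10) = 0.
Pile B is a plain Nim pile of size 10, so its Grundy value is 10.
Pile C is a plain Nim pile of size 2, so its Grundy value is 2.
For pile D, compute g(0), g(1), … with moves {6, 7}:
k:     0  1  2  3  4  5  6  7  8  9 10 11
g(k):  0  0  0  0  0  0  1  1  1  1  1  1
So g(11) = 1.
The value of a disjunctive sum is the nim-sum of the parts.
Combined value = 0 XOR 10 XOR 2 XOR 1 = 9.

9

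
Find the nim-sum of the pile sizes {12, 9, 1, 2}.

6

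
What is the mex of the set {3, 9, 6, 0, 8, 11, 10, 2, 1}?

The values 0, 1, 2, 3 are all present; 4 is the first non-negative integer missing from the set.

4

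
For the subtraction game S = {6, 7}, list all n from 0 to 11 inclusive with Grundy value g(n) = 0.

0, 1, 2, 3, 4, 5

Build the Grundy sequence with g(k) = mex{g(k−s) : s ∈ {6, 7}, s ≤ k}:
k:     0  1  2  3  4  5  6  7  8  9 10 11
g(k):  0  0  0  0  0  0  1  1  1  1  1  1
The P-positions (g = 0) in 0..11 are 0, 1, 2, 3, 4, 5.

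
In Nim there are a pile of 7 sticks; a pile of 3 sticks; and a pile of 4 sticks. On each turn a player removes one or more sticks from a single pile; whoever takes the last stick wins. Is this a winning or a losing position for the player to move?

Nim-sum: 7 XOR 3 XOR 4 = 0.
The nim-sum is 0, so this is a P-position: the player to move is in a losing position under optimal play.

Losing position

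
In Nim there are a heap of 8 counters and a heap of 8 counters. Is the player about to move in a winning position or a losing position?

Bitwise XOR of the heap sizes:
  1000  (8)
  1000  (8)
  ----
  0000  (0)
The nim-sum is 0, so this is a P-position: the player to move is in a losing position under optimal play.

Losing position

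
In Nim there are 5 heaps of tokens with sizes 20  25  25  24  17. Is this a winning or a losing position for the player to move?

Winning position

Nim-sum: 20 ^ 25 ^ 25 ^ 24 ^ 17 = 29.
The nim-sum is 29 ≠ 0, so this is an N-position: the player to move can win.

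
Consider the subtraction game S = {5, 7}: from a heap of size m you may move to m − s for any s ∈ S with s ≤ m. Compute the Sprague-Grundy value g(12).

0

Grundy values for subtraction set {5, 7}:
g(0) = mex{} = 0
g(1) = mex{} = 0
g(2) = mex{} = 0
g(3) = mex{} = 0
g(4) = mex{} = 0
g(5) = mex{0} = 1
g(6) = mex{0} = 1
g(7) = mex{0} = 1
g(8) = mex{0} = 1
g(9) = mex{0} = 1
g(10) = mex{0,1} = 2
g(11) = mex{0,1} = 2
g(12) = mex{1} = 0
So g(12) = 0.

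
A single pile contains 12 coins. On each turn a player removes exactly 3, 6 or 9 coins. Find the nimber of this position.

0

Compute g(0), g(1), … for moves {3, 6, 9}:
k:     0  1  2  3  4  5  6  7  8  9 10 11 12
g(k):  0  0  0  1  1  1  2  2  2  3  3  3  0
So g(12) = 0.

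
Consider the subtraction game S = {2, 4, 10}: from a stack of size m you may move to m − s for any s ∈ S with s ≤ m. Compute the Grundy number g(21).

1

Build the Grundy sequence with g(k) = mex{g(k−s) : s ∈ {2, 4, 10}, s ≤ k}:
k:     0  1  2  3  4  5  6  7  8  9 10 11 12 13 14 15 16 17 18 19 20 21
g(k):  0  0  1  1  2  2  0  0  1  1  2  2  0  0  1  1  2  2  0  0  1  1
So g(21) = 1.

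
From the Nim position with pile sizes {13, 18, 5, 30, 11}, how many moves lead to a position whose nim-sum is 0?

3

Compute the nim-sum pairwise:
13 ^ 18 = 31
31 ^ 5 = 26
26 ^ 30 = 4
4 ^ 11 = 15
The overall nim-sum is X = 15. A pile of size p has a winning move iff p XOR X < p (reduce it to p XOR X).
  13: 13 XOR 15 = 2 < 13 — winning move (to 2).
  18: 18 XOR 15 = 29 ≥ 18 — no move.
  5: 5 XOR 15 = 10 ≥ 5 — no move.
  30: 30 XOR 15 = 17 < 30 — winning move (to 17).
  11: 11 XOR 15 = 4 < 11 — winning move (to 4).
That gives 3 winning moves.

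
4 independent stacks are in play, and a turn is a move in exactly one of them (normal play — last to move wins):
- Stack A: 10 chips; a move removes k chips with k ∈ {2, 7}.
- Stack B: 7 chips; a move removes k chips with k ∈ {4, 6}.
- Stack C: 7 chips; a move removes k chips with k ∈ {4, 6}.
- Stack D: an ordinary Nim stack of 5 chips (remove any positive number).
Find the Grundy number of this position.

5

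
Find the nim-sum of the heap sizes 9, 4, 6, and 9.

In binary:
  1001  (9)
  0100  (4)
  0110  (6)
  1001  (9)
  ----
  0010  (2)

2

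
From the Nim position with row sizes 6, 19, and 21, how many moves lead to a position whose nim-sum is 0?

0

Compute the nim-sum pairwise:
6 XOR 19 = 21
21 XOR 21 = 0
The nim-sum is already 0, so every move leaves a nonzero nim-sum — there are no winning moves.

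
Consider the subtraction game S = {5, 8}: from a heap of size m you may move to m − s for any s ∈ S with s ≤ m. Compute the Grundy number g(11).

2

Compute g(0), g(1), … for moves {5, 8}:
k:     0  1  2  3  4  5  6  7  8  9 10 11
g(k):  0  0  0  0  0  1  1  1  1  1  2  2
So g(11) = 2.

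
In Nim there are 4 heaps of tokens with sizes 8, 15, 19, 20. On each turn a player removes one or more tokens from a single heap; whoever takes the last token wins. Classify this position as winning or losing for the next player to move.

Losing position

Write each in binary and XOR column by column:
  01000  (8)
  01111  (15)
  10011  (19)
  10100  (20)
  -----
  00000  (0)
The nim-sum is 0, so this is a P-position: the player to move is in a losing position under optimal play.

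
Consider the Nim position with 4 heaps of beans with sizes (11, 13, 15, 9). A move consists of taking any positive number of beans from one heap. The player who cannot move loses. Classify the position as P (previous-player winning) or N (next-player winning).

P-position

Nim-sum: 11 ^ 13 ^ 15 ^ 9 = 0.
The nim-sum is 0, so this is a P-position: the player to move is in a losing position under optimal play.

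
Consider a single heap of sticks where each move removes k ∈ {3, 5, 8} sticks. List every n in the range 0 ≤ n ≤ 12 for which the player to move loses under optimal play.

Compute g(0), g(1), … for moves {3, 5, 8}:
g(0) = mex{} = 0
g(1) = mex{} = 0
g(2) = mex{} = 0
g(3) = mex{0} = 1
g(4) = mex{0} = 1
g(5) = mex{0} = 1
g(6) = mex{0,1} = 2
g(7) = mex{0,1} = 2
g(8) = mex{0,1} = 2
g(9) = mex{0,1,2} = 3
g(10) = mex{0,1,2} = 3
g(11) = mex{1,2} = 0
g(12) = mex{1,2,3} = 0
The P-positions (g = 0) in 0..12 are 0, 1, 2, 11, 12.

0, 1, 2, 11, 12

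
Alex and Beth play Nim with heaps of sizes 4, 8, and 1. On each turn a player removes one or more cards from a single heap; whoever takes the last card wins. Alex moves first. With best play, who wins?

Alex wins

Nim-sum: 4 XOR 8 XOR 1 = 13.
The nim-sum is 13 ≠ 0, so this is an N-position: the player to move can win; Alex has a winning move.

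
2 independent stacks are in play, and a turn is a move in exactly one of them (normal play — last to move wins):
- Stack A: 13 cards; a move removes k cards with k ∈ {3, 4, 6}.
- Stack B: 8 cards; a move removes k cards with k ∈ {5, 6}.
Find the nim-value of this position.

For stack A, compute g(0), g(1), … with moves {3, 4, 6}:
k:     0  1  2  3  4  5  6  7  8  9 10 11 12 13
g(k):  0  0  0  1  1  1  2  2  2  0  0  0  1  1
So g(13) = 1.
Grundy values for stack B (subtraction set {5, 6}):
g(0) = mex{} = 0
g(1) = mex{} = 0
g(2) = mex{} = 0
g(3) = mex{} = 0
g(4) = mex{} = 0
g(5) = mex{0} = 1
g(6) = mex{0} = 1
g(7) = mex{0} = 1
g(8) = mex{0} = 1
So g(8) = 1.
By the Sprague-Grundy theorem, the Grundy value of a sum of independent games is the XOR of the component values.
Combined value = 1 XOR 1 = 0.

0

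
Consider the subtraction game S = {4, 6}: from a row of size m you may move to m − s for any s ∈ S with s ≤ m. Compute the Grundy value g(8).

2

Grundy values for subtraction set {4, 6}:
k:     0  1  2  3  4  5  6  7  8
g(k):  0  0  0  0  1  1  1  1  2
So g(8) = 2.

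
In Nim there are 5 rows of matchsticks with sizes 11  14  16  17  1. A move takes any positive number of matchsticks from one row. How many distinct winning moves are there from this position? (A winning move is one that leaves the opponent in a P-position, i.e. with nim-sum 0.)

1

Write each in binary and XOR column by column:
  01011  (11)
  01110  (14)
  10000  (16)
  10001  (17)
  00001  (1)
  -----
  00101  (5)
The overall nim-sum is X = 5. A row of size p has a winning move iff p XOR X < p (reduce it to p XOR X).
  11: 11 XOR 5 = 14 ≥ 11 — no move.
  14: 14 XOR 5 = 11 < 14 — winning move (to 11).
  16: 16 XOR 5 = 21 ≥ 16 — no move.
  17: 17 XOR 5 = 20 ≥ 17 — no move.
  1: 1 XOR 5 = 4 ≥ 1 — no move.
That gives 1 winning move.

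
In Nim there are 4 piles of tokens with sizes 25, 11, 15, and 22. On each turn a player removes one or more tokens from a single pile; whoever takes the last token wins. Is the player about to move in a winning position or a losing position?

Winning position

Compute the nim-sum pairwise:
25 XOR 11 = 18
18 XOR 15 = 29
29 XOR 22 = 11
The nim-sum is 11 ≠ 0, so this is an N-position: the player to move can win.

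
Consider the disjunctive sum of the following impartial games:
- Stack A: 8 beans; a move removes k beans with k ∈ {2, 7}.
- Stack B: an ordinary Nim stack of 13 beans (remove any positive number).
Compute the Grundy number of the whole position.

For stack A, compute g(0), g(1), … with moves {2, 7}:
k:     0  1  2  3  4  5  6  7  8
g(k):  0  0  1  1  0  0  1  1  2
So g(8) = 2.
Stack B is a plain Nim stack of size 13, so its Grundy value is 13.
The value of a disjunctive sum is the nim-sum of the parts.
Combined value = 2 XOR 13 = 15.

15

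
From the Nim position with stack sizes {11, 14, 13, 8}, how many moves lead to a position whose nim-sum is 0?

0

Bitwise XOR of the heap sizes:
  1011  (11)
  1110  (14)
  1101  (13)
  1000  (8)
  ----
  0000  (0)
The nim-sum is already 0, so every move leaves a nonzero nim-sum — there are no winning moves.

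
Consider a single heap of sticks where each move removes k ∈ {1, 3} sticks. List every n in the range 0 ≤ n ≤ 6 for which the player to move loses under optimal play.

0, 2, 4, 6

Compute g(0), g(1), … for moves {1, 3}:
g(0) = mex{} = 0
g(1) = mex{0} = 1
g(2) = mex{1} = 0
g(3) = mex{0} = 1
g(4) = mex{1} = 0
g(5) = mex{0} = 1
g(6) = mex{1} = 0
The P-positions (g = 0) in 0..6 are 0, 2, 4, 6.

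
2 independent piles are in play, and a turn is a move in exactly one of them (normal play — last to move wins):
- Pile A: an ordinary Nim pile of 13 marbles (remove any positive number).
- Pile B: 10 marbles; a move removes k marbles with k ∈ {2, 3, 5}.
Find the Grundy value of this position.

Pile A is a plain Nim pile of size 13, so its Grundy value is 13.
For pile B, compute g(0), g(1), … with moves {2, 3, 5}:
g(0) = mex{} = 0
g(1) = mex{} = 0
g(2) = mex{0} = 1
g(3) = mex{0} = 1
g(4) = mex{0,1} = 2
g(5) = mex{0,1} = 2
g(6) = mex{0,1,2} = 3
g(7) = mex{1,2} = 0
g(8) = mex{1,2,3} = 0
g(9) = mex{0,2,3} = 1
g(10) = mex{0,2} = 1
So g(10) = 1.
By the Sprague-Grundy theorem, the Grundy value of a sum of independent games is the XOR of the component values.
Combined value = 13 ⊕ 1 = 12.

12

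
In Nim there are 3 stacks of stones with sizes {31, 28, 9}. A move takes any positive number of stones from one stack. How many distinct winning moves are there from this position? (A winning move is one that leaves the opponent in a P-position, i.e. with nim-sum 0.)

3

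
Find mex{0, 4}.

1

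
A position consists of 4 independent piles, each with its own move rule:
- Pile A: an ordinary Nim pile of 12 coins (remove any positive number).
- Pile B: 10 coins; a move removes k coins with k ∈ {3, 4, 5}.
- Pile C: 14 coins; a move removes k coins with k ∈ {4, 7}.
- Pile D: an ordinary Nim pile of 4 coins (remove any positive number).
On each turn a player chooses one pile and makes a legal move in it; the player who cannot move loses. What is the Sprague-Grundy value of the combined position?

8

Pile A is a plain Nim pile of size 12, so its Grundy value is 12.
For pile B, compute g(0), g(1), … with moves {3, 4, 5}:
k:     0  1  2  3  4  5  6  7  8  9 10
g(k):  0  0  0  1  1  1  2  2  0  0  0
So g(10) = 0.
Grundy values for pile C (subtraction set {4, 7}):
k:     0  1  2  3  4  5  6  7  8  9 10 11 12 13 14
g(k):  0  0  0  0  1  1  1  1  2  2  2  0  0  0  0
So g(14) = 0.
Pile D is a plain Nim pile of size 4, so its Grundy value is 4.
By the Sprague-Grundy theorem, the Grundy value of a sum of independent games is the XOR of the component values.
Combined value = 12 ⊕ 0 ⊕ 0 ⊕ 4 = 8.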